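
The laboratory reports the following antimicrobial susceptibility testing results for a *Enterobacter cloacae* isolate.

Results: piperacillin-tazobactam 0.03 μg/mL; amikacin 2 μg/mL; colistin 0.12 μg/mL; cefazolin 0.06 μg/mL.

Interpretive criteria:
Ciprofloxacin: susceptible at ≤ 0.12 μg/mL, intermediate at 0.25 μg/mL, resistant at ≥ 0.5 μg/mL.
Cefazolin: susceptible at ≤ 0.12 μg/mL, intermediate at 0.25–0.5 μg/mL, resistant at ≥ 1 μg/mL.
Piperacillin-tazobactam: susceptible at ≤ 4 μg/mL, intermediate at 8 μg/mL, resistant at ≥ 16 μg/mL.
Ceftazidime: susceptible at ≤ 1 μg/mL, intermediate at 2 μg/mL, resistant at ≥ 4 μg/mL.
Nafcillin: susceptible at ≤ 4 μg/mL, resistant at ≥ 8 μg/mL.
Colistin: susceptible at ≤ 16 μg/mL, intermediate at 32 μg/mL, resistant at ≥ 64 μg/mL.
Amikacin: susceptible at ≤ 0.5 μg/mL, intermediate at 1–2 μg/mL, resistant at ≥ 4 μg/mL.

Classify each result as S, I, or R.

Piperacillin-tazobactam 0.03 μg/mL: ≤ 4 μg/mL → Susceptible
Amikacin (2 μg/mL) in 1–2 μg/mL → Intermediate
Colistin 0.12 μg/mL: ≤ 16 μg/mL — susceptible
Cefazolin: 0.06 μg/mL is ≤ 0.12 μg/mL ⇒ S

S, I, S, S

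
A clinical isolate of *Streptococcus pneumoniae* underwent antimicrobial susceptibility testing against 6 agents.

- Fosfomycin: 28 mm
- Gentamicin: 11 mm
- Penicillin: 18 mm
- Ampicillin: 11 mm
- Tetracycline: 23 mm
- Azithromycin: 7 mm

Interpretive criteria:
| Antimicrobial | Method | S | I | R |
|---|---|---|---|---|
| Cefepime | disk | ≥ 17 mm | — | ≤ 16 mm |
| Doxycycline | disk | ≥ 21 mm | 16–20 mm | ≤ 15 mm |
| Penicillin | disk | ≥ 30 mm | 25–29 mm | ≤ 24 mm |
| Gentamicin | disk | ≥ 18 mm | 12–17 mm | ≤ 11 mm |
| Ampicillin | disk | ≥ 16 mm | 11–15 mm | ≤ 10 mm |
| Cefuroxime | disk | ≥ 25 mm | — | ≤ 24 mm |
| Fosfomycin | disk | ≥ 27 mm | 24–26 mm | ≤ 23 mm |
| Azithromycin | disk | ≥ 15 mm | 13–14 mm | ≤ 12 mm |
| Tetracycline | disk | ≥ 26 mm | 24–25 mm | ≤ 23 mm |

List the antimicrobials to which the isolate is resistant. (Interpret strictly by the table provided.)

gentamicin, penicillin, tetracycline, azithromycin

Fosfomycin: 28 mm is ≥ 27 mm → Susceptible
Gentamicin 11 mm: ≤ 11 mm ⇒ R
Penicillin 18 mm: ≤ 24 mm — resistant
Ampicillin 11 mm: in 11–15 mm ⇒ intermediate
Tetracycline: 23 mm is ≤ 23 mm ⇒ resistant
Azithromycin: 7 mm is ≤ 12 mm ⇒ R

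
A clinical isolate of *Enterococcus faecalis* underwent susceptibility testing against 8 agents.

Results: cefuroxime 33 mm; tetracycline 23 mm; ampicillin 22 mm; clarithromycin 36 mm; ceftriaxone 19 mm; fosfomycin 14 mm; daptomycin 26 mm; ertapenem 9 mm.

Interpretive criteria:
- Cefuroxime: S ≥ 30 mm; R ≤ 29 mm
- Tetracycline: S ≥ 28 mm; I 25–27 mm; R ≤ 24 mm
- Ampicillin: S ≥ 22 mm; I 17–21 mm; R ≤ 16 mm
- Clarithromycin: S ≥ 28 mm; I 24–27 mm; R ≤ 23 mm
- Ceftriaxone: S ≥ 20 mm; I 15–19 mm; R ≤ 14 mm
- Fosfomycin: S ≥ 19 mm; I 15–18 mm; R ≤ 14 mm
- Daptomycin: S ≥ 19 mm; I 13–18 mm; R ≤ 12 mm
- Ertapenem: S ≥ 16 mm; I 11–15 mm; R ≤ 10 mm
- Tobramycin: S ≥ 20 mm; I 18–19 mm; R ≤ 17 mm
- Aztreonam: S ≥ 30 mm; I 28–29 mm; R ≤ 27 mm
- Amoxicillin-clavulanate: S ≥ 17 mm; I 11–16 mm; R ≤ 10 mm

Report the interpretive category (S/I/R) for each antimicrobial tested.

S, R, S, S, I, R, S, R

Cefuroxime (33 mm) ≥ 30 mm → Susceptible
Tetracycline: 23 mm is ≤ 24 mm — Resistant
Ampicillin: 22 mm is ≥ 22 mm ⇒ S
Clarithromycin: 36 mm is ≥ 28 mm → susceptible
Ceftriaxone: 19 mm is in 15–19 mm ⇒ Intermediate
Fosfomycin 14 mm: ≤ 14 mm ⇒ Resistant
Daptomycin: 26 mm is ≥ 19 mm — susceptible
Ertapenem (9 mm) ≤ 10 mm — resistant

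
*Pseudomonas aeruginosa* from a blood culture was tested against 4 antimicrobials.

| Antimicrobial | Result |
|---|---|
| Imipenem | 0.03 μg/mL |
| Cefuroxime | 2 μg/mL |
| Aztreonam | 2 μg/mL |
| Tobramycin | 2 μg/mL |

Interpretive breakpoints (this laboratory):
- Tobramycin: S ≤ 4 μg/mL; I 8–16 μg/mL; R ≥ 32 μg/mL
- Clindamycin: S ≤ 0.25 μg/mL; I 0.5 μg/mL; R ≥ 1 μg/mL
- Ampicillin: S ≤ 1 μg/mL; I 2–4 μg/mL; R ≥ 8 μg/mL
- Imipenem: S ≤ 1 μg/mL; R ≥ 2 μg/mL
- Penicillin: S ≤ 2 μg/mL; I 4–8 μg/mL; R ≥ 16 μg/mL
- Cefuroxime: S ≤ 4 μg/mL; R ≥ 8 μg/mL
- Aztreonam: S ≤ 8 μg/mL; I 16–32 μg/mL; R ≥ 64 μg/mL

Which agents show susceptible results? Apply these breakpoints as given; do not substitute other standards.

imipenem, cefuroxime, aztreonam, tobramycin

Imipenem 0.03 μg/mL: ≤ 1 μg/mL — susceptible
Cefuroxime: 2 μg/mL is ≤ 4 μg/mL → susceptible
Aztreonam (2 μg/mL) ≤ 8 μg/mL — S
Tobramycin: 2 μg/mL is ≤ 4 μg/mL — susceptible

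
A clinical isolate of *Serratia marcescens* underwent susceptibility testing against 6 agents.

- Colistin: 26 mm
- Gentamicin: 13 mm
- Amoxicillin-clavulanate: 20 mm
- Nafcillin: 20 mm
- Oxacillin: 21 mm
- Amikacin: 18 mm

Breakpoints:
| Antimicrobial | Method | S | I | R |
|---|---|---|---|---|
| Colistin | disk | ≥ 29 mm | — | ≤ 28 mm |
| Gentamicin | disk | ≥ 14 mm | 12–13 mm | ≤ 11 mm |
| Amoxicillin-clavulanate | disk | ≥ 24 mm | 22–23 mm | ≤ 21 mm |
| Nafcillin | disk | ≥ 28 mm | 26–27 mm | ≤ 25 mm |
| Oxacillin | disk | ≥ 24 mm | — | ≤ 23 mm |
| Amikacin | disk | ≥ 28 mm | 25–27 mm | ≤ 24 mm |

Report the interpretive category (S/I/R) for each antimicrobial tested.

R, I, R, R, R, R

Colistin (26 mm) ≤ 28 mm → resistant
Gentamicin 13 mm: in 12–13 mm → intermediate
Amoxicillin-clavulanate (20 mm) ≤ 21 mm — R
Nafcillin: 20 mm is ≤ 25 mm → resistant
Oxacillin: 21 mm is ≤ 23 mm → Resistant
Amikacin 18 mm: ≤ 24 mm ⇒ R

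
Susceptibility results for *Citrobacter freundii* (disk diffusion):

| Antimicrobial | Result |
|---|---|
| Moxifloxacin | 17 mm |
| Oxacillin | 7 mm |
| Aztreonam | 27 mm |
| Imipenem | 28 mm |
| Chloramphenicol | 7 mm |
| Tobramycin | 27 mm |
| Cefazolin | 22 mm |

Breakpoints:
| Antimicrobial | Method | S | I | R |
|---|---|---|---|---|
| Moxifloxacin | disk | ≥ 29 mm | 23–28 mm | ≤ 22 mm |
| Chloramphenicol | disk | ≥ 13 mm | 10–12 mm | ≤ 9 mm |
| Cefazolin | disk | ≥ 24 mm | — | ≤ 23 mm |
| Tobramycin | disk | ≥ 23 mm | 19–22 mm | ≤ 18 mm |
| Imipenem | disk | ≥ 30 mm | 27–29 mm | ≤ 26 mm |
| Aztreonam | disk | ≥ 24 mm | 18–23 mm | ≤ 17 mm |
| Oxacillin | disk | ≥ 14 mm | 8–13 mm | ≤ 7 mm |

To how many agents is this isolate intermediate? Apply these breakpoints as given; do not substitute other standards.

Moxifloxacin (17 mm) ≤ 22 mm — R
Oxacillin 7 mm: ≤ 7 mm → Resistant
Aztreonam (27 mm) ≥ 24 mm — S
Imipenem: 28 mm is in 27–29 mm — Intermediate
Chloramphenicol (7 mm) ≤ 9 mm → R
Tobramycin: 27 mm is ≥ 23 mm → Susceptible
Cefazolin 22 mm: ≤ 23 mm → R
Intermediate: 1

1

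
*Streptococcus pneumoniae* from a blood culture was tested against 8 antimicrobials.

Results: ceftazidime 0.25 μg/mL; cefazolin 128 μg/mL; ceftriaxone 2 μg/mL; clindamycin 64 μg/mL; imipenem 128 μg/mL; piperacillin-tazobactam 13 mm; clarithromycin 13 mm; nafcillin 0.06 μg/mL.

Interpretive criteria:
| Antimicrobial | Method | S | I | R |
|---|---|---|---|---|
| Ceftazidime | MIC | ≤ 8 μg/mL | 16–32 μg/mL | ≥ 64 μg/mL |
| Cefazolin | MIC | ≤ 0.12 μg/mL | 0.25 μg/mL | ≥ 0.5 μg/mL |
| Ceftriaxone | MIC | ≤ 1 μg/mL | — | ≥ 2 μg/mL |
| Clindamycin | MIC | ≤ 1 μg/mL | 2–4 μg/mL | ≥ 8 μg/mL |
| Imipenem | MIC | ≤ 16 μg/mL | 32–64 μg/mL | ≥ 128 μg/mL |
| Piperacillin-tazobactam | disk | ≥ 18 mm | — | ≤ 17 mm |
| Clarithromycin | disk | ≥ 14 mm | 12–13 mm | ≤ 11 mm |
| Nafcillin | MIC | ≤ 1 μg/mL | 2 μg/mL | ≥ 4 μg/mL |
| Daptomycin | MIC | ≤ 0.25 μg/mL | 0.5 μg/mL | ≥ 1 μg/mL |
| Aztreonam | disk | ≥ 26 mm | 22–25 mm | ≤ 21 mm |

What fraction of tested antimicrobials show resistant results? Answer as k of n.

5 of 8

Ceftazidime 0.25 μg/mL: ≤ 8 μg/mL — S
Cefazolin 128 μg/mL: ≥ 0.5 μg/mL ⇒ R
Ceftriaxone 2 μg/mL: ≥ 2 μg/mL — Resistant
Clindamycin 64 μg/mL: ≥ 8 μg/mL — R
Imipenem 128 μg/mL: ≥ 128 μg/mL → resistant
Piperacillin-tazobactam 13 mm: ≤ 17 mm ⇒ Resistant
Clarithromycin (13 mm) in 12–13 mm — Intermediate
Nafcillin 0.06 μg/mL: ≤ 1 μg/mL ⇒ Susceptible
Resistant: 5/8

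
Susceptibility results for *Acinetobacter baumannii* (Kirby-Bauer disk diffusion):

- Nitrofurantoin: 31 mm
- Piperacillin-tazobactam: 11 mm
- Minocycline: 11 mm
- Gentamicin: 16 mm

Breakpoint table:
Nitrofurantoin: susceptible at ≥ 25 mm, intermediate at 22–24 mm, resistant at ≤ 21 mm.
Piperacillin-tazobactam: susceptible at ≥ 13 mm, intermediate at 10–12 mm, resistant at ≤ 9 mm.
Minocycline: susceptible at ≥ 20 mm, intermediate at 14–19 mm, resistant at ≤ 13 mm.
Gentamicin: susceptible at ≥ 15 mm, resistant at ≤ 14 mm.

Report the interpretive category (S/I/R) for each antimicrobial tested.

S, I, R, S

Nitrofurantoin (31 mm) ≥ 25 mm → Susceptible
Piperacillin-tazobactam (11 mm) in 10–12 mm ⇒ intermediate
Minocycline 11 mm: ≤ 13 mm ⇒ Resistant
Gentamicin 16 mm: ≥ 15 mm → S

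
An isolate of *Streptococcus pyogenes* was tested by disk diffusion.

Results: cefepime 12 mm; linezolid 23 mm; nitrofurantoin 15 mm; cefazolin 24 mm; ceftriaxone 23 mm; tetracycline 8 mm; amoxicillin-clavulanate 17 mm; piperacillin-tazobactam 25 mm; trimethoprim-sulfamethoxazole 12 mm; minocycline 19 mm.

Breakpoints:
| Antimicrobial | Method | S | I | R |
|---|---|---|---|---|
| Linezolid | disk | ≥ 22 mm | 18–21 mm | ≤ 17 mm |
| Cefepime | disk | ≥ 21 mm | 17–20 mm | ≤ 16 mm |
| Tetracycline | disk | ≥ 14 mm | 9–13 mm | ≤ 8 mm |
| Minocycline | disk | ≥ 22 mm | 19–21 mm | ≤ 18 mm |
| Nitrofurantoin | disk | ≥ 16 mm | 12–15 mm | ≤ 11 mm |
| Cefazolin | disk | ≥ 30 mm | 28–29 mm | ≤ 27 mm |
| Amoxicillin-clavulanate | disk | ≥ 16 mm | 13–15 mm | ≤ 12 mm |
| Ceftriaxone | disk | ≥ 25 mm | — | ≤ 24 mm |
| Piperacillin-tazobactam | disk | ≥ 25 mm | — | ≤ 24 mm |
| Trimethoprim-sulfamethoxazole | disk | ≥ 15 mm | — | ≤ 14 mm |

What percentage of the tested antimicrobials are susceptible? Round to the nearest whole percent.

Cefepime 12 mm: ≤ 16 mm ⇒ R
Linezolid (23 mm) ≥ 22 mm ⇒ susceptible
Nitrofurantoin (15 mm) in 12–15 mm ⇒ intermediate
Cefazolin: 24 mm is ≤ 27 mm ⇒ Resistant
Ceftriaxone (23 mm) ≤ 24 mm ⇒ Resistant
Tetracycline (8 mm) ≤ 8 mm → resistant
Amoxicillin-clavulanate: 17 mm is ≥ 16 mm ⇒ Susceptible
Piperacillin-tazobactam 25 mm: ≥ 25 mm → S
Trimethoprim-sulfamethoxazole 12 mm: ≤ 14 mm ⇒ Resistant
Minocycline (19 mm) in 19–21 mm → I
Susceptible: 3/10

30%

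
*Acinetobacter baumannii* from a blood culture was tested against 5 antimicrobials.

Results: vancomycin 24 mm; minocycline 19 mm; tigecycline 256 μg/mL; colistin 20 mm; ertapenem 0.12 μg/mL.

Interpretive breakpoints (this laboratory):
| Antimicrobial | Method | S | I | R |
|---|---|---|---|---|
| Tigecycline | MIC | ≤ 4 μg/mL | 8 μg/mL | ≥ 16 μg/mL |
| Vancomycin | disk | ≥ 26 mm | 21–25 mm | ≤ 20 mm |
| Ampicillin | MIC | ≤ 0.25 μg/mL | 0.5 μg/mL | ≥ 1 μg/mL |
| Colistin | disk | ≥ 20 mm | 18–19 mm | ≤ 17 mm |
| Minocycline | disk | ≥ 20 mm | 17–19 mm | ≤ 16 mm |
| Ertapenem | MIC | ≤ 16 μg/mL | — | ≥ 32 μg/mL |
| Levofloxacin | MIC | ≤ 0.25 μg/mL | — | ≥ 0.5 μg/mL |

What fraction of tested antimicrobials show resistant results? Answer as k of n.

1 of 5

Vancomycin 24 mm: in 21–25 mm — Intermediate
Minocycline 19 mm: in 17–19 mm ⇒ Intermediate
Tigecycline 256 μg/mL: ≥ 16 μg/mL → Resistant
Colistin 20 mm: ≥ 20 mm → susceptible
Ertapenem (0.12 μg/mL) ≤ 16 μg/mL → Susceptible
Resistant: 1/5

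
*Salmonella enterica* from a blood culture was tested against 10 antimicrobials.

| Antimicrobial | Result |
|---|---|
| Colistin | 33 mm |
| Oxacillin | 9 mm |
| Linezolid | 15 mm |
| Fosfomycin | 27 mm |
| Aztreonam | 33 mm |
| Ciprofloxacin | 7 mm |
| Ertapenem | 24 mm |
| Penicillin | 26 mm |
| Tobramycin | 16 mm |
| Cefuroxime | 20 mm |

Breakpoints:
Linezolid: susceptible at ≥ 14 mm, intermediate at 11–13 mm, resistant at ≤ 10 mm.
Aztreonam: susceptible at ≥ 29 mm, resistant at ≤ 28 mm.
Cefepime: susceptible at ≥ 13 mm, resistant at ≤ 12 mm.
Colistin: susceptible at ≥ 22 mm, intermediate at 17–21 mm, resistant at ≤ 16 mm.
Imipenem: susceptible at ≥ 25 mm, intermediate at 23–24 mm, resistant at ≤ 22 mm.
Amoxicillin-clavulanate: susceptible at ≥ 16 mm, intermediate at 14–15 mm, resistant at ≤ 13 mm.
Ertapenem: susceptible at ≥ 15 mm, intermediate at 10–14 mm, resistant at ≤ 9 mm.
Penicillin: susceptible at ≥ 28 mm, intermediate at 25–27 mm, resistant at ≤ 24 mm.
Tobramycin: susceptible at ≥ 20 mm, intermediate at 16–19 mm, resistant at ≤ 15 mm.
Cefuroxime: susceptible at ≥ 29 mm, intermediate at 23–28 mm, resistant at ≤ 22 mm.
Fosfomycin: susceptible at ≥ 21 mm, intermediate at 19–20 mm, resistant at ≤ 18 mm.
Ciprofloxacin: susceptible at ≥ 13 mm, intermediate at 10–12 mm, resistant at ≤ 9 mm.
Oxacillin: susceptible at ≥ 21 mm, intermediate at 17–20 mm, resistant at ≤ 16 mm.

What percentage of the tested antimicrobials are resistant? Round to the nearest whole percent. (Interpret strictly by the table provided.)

Colistin 33 mm: ≥ 22 mm → S
Oxacillin: 9 mm is ≤ 16 mm → resistant
Linezolid 15 mm: ≥ 14 mm ⇒ S
Fosfomycin: 27 mm is ≥ 21 mm → susceptible
Aztreonam 33 mm: ≥ 29 mm ⇒ S
Ciprofloxacin 7 mm: ≤ 9 mm ⇒ Resistant
Ertapenem 24 mm: ≥ 15 mm → S
Penicillin (26 mm) in 25–27 mm — Intermediate
Tobramycin: 16 mm is in 16–19 mm → intermediate
Cefuroxime: 20 mm is ≤ 22 mm — resistant
Resistant: 3/10

30%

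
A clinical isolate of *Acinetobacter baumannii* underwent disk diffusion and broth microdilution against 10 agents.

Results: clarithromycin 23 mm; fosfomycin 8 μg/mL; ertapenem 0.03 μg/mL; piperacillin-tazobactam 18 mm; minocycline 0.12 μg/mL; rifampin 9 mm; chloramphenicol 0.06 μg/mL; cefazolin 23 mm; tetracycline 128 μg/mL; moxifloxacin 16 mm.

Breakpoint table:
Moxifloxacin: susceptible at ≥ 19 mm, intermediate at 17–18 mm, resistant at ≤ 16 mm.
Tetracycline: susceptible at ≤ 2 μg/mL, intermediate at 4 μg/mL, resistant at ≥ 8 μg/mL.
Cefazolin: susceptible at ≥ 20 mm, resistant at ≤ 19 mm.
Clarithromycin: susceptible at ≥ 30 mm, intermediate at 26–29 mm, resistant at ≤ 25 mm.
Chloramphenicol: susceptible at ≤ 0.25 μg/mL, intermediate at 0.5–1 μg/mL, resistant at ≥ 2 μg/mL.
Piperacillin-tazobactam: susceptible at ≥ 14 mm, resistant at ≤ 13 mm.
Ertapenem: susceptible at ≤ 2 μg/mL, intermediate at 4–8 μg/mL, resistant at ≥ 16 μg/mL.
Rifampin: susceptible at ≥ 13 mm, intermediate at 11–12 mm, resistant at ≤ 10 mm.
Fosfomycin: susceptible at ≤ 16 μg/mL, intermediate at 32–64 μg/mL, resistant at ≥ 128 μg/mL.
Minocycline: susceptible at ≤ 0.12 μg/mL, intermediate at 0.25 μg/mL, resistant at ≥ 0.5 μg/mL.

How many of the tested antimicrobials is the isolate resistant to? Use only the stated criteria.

4

Clarithromycin (23 mm) ≤ 25 mm → resistant
Fosfomycin (8 μg/mL) ≤ 16 μg/mL → Susceptible
Ertapenem (0.03 μg/mL) ≤ 2 μg/mL → Susceptible
Piperacillin-tazobactam 18 mm: ≥ 14 mm → S
Minocycline (0.12 μg/mL) ≤ 0.12 μg/mL → susceptible
Rifampin 9 mm: ≤ 10 mm — resistant
Chloramphenicol 0.06 μg/mL: ≤ 0.25 μg/mL → S
Cefazolin (23 mm) ≥ 20 mm ⇒ Susceptible
Tetracycline 128 μg/mL: ≥ 8 μg/mL → R
Moxifloxacin: 16 mm is ≤ 16 mm → Resistant
Resistant: 4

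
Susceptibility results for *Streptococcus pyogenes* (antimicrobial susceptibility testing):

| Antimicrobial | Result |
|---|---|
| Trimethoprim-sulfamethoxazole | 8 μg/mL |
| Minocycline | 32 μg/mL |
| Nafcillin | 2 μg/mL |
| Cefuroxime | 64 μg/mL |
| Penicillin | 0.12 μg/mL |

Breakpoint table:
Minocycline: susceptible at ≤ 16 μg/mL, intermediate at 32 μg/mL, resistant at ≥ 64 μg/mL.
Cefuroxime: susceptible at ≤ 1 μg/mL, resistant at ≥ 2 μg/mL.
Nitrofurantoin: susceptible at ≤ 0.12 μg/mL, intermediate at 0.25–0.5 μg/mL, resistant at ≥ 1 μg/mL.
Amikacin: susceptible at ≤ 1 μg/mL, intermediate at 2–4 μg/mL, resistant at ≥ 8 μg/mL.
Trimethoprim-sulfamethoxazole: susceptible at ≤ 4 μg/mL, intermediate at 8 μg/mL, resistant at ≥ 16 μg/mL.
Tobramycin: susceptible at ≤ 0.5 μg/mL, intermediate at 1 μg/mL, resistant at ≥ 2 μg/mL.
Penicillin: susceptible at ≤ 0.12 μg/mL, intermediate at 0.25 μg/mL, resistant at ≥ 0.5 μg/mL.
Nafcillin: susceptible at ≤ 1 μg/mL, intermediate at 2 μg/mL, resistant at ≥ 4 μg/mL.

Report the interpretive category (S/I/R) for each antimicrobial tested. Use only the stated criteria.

Trimethoprim-sulfamethoxazole: 8 μg/mL is = 8 μg/mL → Intermediate
Minocycline 32 μg/mL: = 32 μg/mL ⇒ Intermediate
Nafcillin: 2 μg/mL is = 2 μg/mL → I
Cefuroxime (64 μg/mL) ≥ 2 μg/mL → resistant
Penicillin (0.12 μg/mL) ≤ 0.12 μg/mL — Susceptible

I, I, I, R, S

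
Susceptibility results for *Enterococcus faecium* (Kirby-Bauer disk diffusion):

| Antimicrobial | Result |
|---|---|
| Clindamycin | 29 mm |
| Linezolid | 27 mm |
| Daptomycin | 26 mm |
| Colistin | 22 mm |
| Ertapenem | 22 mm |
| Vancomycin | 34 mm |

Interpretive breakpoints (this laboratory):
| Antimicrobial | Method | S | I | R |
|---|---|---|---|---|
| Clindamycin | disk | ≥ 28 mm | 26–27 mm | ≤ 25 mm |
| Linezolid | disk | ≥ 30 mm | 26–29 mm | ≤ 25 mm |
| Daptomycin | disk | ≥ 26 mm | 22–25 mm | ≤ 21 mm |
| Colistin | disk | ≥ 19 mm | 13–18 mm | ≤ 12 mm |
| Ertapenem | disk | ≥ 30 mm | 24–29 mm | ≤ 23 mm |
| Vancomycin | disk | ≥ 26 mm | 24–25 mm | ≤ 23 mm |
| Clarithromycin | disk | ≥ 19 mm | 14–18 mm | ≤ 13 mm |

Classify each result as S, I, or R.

S, I, S, S, R, S

Clindamycin (29 mm) ≥ 28 mm ⇒ S
Linezolid: 27 mm is in 26–29 mm — Intermediate
Daptomycin 26 mm: ≥ 26 mm → susceptible
Colistin: 22 mm is ≥ 19 mm — Susceptible
Ertapenem 22 mm: ≤ 23 mm ⇒ R
Vancomycin: 34 mm is ≥ 26 mm ⇒ Susceptible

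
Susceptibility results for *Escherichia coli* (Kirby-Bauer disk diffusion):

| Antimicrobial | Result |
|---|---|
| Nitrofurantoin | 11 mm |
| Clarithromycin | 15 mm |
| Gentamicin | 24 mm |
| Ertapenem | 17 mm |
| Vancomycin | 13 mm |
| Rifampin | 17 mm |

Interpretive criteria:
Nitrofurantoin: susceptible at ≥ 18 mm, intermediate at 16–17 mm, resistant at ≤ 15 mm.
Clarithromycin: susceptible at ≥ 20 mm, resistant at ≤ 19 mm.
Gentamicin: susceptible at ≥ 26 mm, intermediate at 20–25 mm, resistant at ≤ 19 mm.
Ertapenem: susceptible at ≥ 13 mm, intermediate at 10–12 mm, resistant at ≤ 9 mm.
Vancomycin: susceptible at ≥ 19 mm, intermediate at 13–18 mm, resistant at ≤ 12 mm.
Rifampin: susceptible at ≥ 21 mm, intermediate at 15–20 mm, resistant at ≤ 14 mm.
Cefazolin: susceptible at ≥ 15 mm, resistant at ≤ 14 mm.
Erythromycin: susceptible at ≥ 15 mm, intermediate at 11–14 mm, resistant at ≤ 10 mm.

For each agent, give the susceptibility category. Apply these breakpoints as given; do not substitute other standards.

R, R, I, S, I, I

Nitrofurantoin: 11 mm is ≤ 15 mm ⇒ R
Clarithromycin (15 mm) ≤ 19 mm — Resistant
Gentamicin (24 mm) in 20–25 mm — Intermediate
Ertapenem (17 mm) ≥ 13 mm ⇒ S
Vancomycin: 13 mm is in 13–18 mm ⇒ I
Rifampin 17 mm: in 15–20 mm — intermediate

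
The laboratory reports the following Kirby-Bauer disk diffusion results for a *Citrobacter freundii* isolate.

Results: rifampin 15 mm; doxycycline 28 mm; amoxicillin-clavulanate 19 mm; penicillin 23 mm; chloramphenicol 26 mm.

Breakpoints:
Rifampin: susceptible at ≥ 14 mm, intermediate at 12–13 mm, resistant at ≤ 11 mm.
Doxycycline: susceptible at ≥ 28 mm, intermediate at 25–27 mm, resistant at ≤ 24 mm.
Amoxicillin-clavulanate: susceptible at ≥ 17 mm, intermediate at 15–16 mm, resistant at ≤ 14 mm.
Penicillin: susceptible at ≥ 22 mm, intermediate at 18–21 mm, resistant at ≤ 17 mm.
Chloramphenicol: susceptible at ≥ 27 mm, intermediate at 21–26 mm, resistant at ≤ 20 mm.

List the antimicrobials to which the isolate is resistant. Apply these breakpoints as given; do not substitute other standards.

Rifampin: 15 mm is ≥ 14 mm — S
Doxycycline (28 mm) ≥ 28 mm — Susceptible
Amoxicillin-clavulanate (19 mm) ≥ 17 mm ⇒ Susceptible
Penicillin (23 mm) ≥ 22 mm → Susceptible
Chloramphenicol: 26 mm is in 21–26 mm → Intermediate

none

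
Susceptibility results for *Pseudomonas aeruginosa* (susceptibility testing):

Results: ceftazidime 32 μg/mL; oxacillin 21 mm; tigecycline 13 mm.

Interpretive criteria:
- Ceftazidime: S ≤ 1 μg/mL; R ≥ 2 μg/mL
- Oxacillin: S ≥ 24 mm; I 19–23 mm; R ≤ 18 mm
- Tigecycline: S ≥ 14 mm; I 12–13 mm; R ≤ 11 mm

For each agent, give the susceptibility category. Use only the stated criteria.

Ceftazidime: 32 μg/mL is ≥ 2 μg/mL ⇒ resistant
Oxacillin: 21 mm is in 19–23 mm → Intermediate
Tigecycline: 13 mm is in 12–13 mm — intermediate

R, I, I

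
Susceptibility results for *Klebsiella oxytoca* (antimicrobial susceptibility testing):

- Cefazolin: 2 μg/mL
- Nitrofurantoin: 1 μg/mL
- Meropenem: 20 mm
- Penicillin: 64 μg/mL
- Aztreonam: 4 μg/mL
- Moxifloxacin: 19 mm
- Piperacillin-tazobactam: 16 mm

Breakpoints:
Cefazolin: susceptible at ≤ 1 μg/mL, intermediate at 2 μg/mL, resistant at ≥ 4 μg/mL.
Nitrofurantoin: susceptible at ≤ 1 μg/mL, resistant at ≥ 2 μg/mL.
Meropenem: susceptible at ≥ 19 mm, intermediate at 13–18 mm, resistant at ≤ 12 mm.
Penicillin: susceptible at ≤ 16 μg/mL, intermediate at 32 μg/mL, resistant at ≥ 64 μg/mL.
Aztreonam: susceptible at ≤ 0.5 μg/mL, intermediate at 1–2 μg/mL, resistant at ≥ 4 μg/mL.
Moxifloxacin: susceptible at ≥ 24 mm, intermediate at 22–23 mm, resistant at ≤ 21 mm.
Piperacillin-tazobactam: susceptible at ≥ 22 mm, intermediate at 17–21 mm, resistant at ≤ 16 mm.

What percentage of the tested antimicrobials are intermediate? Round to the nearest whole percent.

Cefazolin (2 μg/mL) = 2 μg/mL ⇒ intermediate
Nitrofurantoin (1 μg/mL) ≤ 1 μg/mL — Susceptible
Meropenem: 20 mm is ≥ 19 mm — S
Penicillin: 64 μg/mL is ≥ 64 μg/mL ⇒ resistant
Aztreonam 4 μg/mL: ≥ 4 μg/mL ⇒ Resistant
Moxifloxacin 19 mm: ≤ 21 mm — resistant
Piperacillin-tazobactam 16 mm: ≤ 16 mm ⇒ Resistant
Intermediate: 1/7

14%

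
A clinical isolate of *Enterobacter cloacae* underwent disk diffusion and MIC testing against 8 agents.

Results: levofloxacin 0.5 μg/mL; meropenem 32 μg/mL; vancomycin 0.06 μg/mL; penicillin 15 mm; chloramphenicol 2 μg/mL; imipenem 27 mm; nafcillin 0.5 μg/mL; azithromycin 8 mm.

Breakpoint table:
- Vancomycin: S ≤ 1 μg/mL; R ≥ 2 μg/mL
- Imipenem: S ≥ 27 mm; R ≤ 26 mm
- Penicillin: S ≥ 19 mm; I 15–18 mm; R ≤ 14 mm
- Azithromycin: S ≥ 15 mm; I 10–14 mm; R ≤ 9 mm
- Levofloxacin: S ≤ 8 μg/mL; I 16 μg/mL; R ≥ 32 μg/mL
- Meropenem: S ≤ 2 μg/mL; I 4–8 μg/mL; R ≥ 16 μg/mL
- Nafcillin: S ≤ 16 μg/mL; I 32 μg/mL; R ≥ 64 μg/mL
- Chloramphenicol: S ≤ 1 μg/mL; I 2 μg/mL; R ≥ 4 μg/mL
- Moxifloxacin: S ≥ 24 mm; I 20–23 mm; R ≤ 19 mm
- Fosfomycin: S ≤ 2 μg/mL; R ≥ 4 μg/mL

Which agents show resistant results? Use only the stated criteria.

Levofloxacin: 0.5 μg/mL is ≤ 8 μg/mL ⇒ Susceptible
Meropenem 32 μg/mL: ≥ 16 μg/mL → resistant
Vancomycin 0.06 μg/mL: ≤ 1 μg/mL → susceptible
Penicillin: 15 mm is in 15–18 mm → Intermediate
Chloramphenicol: 2 μg/mL is = 2 μg/mL — I
Imipenem (27 mm) ≥ 27 mm ⇒ susceptible
Nafcillin (0.5 μg/mL) ≤ 16 μg/mL → susceptible
Azithromycin: 8 mm is ≤ 9 mm → R

meropenem, azithromycin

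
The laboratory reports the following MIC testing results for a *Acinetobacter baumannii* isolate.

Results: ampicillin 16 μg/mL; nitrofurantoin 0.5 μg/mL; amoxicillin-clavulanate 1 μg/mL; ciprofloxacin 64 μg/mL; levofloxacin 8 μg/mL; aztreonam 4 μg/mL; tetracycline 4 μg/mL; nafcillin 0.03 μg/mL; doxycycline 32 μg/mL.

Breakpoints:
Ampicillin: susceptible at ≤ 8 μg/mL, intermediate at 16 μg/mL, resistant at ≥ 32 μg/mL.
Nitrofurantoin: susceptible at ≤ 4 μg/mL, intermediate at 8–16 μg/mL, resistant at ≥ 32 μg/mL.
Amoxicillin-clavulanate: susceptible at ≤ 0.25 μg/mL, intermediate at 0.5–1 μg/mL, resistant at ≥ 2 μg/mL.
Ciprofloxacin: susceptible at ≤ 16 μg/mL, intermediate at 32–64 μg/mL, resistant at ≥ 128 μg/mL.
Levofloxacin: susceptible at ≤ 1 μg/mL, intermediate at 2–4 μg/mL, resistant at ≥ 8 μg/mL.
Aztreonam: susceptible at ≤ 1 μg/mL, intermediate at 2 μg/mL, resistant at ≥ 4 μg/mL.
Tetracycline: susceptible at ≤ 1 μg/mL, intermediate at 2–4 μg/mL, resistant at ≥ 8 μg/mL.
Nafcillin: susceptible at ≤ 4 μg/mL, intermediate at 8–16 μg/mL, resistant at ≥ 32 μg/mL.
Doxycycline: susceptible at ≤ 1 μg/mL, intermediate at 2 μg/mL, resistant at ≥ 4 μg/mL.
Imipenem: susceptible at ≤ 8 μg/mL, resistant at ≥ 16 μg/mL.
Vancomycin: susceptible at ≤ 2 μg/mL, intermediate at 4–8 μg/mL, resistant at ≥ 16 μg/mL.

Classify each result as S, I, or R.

I, S, I, I, R, R, I, S, R

Ampicillin 16 μg/mL: = 16 μg/mL ⇒ intermediate
Nitrofurantoin: 0.5 μg/mL is ≤ 4 μg/mL ⇒ Susceptible
Amoxicillin-clavulanate 1 μg/mL: in 0.5–1 μg/mL ⇒ Intermediate
Ciprofloxacin 64 μg/mL: in 32–64 μg/mL — I
Levofloxacin: 8 μg/mL is ≥ 8 μg/mL ⇒ resistant
Aztreonam 4 μg/mL: ≥ 4 μg/mL ⇒ R
Tetracycline (4 μg/mL) in 2–4 μg/mL — intermediate
Nafcillin: 0.03 μg/mL is ≤ 4 μg/mL — S
Doxycycline (32 μg/mL) ≥ 4 μg/mL → Resistant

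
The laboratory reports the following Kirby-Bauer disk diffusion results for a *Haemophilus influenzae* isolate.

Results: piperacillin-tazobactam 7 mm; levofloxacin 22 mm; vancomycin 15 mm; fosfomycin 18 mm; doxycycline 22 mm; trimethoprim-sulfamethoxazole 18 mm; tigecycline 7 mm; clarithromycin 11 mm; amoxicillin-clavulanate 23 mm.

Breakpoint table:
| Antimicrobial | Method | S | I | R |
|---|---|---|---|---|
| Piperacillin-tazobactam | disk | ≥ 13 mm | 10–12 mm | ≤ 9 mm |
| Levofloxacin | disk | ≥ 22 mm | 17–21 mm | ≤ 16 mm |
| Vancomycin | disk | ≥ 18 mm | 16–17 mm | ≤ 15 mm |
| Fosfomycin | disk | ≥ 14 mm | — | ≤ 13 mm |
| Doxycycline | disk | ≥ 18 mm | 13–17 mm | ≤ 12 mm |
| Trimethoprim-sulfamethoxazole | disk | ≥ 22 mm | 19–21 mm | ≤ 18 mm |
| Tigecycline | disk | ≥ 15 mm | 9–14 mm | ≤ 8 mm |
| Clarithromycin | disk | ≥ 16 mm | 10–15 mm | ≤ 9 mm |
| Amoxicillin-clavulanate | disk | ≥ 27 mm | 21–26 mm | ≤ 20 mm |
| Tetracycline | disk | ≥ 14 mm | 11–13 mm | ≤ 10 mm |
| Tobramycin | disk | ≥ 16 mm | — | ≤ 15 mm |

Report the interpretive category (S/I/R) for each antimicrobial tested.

R, S, R, S, S, R, R, I, I

Piperacillin-tazobactam: 7 mm is ≤ 9 mm ⇒ R
Levofloxacin: 22 mm is ≥ 22 mm ⇒ susceptible
Vancomycin 15 mm: ≤ 15 mm — R
Fosfomycin 18 mm: ≥ 14 mm — S
Doxycycline: 22 mm is ≥ 18 mm — Susceptible
Trimethoprim-sulfamethoxazole 18 mm: ≤ 18 mm → Resistant
Tigecycline (7 mm) ≤ 8 mm ⇒ Resistant
Clarithromycin (11 mm) in 10–15 mm ⇒ intermediate
Amoxicillin-clavulanate: 23 mm is in 21–26 mm ⇒ intermediate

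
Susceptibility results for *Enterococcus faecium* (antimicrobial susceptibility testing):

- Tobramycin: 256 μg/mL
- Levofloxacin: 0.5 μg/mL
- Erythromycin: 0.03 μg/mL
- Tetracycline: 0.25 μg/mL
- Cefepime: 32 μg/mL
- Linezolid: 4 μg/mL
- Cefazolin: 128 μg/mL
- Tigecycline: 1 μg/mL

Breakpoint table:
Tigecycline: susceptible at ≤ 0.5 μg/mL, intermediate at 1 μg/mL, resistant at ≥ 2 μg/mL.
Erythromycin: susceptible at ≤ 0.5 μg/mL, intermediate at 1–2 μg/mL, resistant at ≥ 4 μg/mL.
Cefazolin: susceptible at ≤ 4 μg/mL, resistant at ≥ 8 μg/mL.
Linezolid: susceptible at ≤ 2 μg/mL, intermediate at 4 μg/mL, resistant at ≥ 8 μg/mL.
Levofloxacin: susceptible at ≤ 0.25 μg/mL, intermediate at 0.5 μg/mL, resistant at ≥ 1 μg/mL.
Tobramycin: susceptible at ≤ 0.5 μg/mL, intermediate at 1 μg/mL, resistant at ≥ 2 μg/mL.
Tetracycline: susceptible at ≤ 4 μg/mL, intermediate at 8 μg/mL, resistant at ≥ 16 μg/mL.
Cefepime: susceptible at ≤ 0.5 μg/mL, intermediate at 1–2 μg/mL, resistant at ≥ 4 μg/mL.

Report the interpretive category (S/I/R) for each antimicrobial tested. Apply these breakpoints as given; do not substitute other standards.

R, I, S, S, R, I, R, I

Tobramycin (256 μg/mL) ≥ 2 μg/mL → resistant
Levofloxacin (0.5 μg/mL) = 0.5 μg/mL → Intermediate
Erythromycin: 0.03 μg/mL is ≤ 0.5 μg/mL → Susceptible
Tetracycline 0.25 μg/mL: ≤ 4 μg/mL → susceptible
Cefepime: 32 μg/mL is ≥ 4 μg/mL — Resistant
Linezolid: 4 μg/mL is = 4 μg/mL ⇒ I
Cefazolin: 128 μg/mL is ≥ 8 μg/mL — R
Tigecycline: 1 μg/mL is = 1 μg/mL — Intermediate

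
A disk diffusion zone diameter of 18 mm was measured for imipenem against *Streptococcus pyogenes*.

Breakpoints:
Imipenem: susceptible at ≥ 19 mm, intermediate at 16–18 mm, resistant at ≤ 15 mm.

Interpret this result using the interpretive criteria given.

I

Imipenem 18 mm: in 16–18 mm → intermediate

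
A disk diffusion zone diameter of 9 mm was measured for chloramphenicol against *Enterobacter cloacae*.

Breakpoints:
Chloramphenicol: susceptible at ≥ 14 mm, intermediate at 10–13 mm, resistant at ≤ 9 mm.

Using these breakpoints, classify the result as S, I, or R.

Chloramphenicol (9 mm) ≤ 9 mm — R

R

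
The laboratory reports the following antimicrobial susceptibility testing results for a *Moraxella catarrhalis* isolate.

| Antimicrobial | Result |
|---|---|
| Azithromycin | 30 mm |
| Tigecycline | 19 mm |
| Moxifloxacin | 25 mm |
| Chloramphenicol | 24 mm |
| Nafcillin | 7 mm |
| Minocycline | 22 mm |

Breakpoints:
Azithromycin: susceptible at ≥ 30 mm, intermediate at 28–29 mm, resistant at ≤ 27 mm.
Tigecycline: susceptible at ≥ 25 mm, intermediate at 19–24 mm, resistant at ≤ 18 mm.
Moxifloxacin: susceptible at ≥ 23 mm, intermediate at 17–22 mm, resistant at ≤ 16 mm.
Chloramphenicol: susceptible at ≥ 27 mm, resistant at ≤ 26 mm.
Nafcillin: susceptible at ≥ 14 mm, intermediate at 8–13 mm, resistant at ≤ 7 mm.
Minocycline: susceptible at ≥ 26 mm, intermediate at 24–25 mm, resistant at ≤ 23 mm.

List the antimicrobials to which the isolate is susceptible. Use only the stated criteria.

azithromycin, moxifloxacin

Azithromycin (30 mm) ≥ 30 mm → S
Tigecycline 19 mm: in 19–24 mm → intermediate
Moxifloxacin 25 mm: ≥ 23 mm → susceptible
Chloramphenicol: 24 mm is ≤ 26 mm → resistant
Nafcillin (7 mm) ≤ 7 mm → Resistant
Minocycline 22 mm: ≤ 23 mm ⇒ R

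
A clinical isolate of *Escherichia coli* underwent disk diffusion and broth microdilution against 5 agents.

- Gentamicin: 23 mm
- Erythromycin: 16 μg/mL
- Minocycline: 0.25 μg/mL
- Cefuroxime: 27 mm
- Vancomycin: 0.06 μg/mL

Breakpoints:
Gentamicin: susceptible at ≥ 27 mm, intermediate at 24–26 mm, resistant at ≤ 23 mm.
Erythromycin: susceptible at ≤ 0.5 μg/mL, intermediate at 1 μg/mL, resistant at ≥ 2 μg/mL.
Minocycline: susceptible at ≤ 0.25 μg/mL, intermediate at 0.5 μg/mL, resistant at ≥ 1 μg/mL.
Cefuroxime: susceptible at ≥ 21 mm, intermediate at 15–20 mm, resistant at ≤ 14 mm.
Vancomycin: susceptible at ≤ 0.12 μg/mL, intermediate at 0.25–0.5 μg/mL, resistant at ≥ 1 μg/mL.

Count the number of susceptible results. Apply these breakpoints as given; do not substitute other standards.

Gentamicin (23 mm) ≤ 23 mm — Resistant
Erythromycin (16 μg/mL) ≥ 2 μg/mL → resistant
Minocycline (0.25 μg/mL) ≤ 0.25 μg/mL ⇒ Susceptible
Cefuroxime 27 mm: ≥ 21 mm ⇒ S
Vancomycin (0.06 μg/mL) ≤ 0.12 μg/mL — S
Susceptible: 3

3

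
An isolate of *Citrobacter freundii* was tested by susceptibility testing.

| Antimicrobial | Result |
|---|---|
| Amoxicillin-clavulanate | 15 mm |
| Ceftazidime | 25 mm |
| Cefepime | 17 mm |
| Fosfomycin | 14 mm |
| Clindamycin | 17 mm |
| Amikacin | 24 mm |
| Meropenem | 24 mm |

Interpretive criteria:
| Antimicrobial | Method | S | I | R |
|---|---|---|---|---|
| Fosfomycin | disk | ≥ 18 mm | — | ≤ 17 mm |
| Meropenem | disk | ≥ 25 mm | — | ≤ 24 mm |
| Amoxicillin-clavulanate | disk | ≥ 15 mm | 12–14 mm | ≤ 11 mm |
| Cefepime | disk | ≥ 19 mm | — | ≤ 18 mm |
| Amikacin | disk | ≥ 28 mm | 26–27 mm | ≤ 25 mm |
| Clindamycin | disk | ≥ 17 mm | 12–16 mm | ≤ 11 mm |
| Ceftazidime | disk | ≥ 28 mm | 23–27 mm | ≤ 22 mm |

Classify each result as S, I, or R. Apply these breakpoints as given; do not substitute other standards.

Amoxicillin-clavulanate 15 mm: ≥ 15 mm ⇒ S
Ceftazidime: 25 mm is in 23–27 mm — intermediate
Cefepime: 17 mm is ≤ 18 mm — R
Fosfomycin: 14 mm is ≤ 17 mm ⇒ R
Clindamycin (17 mm) ≥ 17 mm — susceptible
Amikacin: 24 mm is ≤ 25 mm — Resistant
Meropenem 24 mm: ≤ 24 mm — resistant

S, I, R, R, S, R, R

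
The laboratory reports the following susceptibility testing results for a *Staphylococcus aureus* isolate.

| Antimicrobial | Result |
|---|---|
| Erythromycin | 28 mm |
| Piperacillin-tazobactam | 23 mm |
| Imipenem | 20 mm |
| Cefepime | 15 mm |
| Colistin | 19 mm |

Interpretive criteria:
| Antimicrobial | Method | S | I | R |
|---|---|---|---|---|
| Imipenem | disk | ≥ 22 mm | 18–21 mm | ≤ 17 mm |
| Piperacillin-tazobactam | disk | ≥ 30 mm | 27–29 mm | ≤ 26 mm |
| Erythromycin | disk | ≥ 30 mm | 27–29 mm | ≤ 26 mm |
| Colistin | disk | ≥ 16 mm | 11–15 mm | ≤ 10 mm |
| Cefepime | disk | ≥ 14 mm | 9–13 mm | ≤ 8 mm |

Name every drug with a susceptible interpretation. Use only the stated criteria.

cefepime, colistin

Erythromycin 28 mm: in 27–29 mm → Intermediate
Piperacillin-tazobactam 23 mm: ≤ 26 mm — R
Imipenem: 20 mm is in 18–21 mm — intermediate
Cefepime 15 mm: ≥ 14 mm — S
Colistin (19 mm) ≥ 16 mm ⇒ S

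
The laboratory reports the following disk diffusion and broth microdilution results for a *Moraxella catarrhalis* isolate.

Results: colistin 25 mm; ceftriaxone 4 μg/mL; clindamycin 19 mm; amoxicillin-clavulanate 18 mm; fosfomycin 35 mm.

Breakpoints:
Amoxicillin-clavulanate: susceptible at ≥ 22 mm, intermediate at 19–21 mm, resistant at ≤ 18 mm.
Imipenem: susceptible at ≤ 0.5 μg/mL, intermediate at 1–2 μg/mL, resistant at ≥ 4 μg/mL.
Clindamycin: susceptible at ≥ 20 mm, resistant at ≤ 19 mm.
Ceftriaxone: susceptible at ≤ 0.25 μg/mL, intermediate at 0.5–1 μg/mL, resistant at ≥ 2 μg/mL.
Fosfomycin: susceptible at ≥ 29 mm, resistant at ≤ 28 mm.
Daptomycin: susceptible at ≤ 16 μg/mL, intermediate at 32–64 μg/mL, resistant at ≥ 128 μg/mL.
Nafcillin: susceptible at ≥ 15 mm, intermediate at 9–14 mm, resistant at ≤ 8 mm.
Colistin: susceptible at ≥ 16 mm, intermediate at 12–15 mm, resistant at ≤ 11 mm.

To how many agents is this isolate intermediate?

Colistin (25 mm) ≥ 16 mm — Susceptible
Ceftriaxone: 4 μg/mL is ≥ 2 μg/mL → resistant
Clindamycin: 19 mm is ≤ 19 mm ⇒ R
Amoxicillin-clavulanate (18 mm) ≤ 18 mm ⇒ Resistant
Fosfomycin 35 mm: ≥ 29 mm → S
Intermediate: 0

0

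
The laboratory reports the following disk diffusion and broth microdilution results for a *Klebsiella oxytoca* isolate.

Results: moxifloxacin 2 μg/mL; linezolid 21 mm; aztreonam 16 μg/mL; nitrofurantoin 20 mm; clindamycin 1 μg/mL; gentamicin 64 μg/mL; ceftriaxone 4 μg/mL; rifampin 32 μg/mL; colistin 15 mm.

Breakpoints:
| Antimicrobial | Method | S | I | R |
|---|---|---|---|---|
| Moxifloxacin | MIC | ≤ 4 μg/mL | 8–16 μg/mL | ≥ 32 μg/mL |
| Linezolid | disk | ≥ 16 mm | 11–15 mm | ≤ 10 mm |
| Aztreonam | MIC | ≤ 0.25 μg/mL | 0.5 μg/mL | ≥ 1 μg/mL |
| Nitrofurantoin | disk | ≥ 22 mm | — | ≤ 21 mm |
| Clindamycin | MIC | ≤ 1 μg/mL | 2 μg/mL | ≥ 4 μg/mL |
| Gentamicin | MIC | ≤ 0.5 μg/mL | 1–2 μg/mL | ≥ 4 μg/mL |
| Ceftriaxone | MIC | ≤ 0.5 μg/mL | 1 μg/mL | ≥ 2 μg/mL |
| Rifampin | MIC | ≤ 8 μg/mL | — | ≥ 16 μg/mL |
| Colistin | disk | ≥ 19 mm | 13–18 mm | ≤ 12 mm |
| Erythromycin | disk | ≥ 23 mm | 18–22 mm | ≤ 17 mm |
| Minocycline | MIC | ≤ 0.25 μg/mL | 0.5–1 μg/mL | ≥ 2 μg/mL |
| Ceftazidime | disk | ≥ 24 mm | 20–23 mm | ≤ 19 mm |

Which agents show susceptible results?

Moxifloxacin: 2 μg/mL is ≤ 4 μg/mL ⇒ Susceptible
Linezolid 21 mm: ≥ 16 mm — susceptible
Aztreonam (16 μg/mL) ≥ 1 μg/mL ⇒ R
Nitrofurantoin: 20 mm is ≤ 21 mm → R
Clindamycin: 1 μg/mL is ≤ 1 μg/mL → S
Gentamicin 64 μg/mL: ≥ 4 μg/mL → Resistant
Ceftriaxone: 4 μg/mL is ≥ 2 μg/mL → R
Rifampin (32 μg/mL) ≥ 16 μg/mL → Resistant
Colistin: 15 mm is in 13–18 mm ⇒ intermediate

moxifloxacin, linezolid, clindamycin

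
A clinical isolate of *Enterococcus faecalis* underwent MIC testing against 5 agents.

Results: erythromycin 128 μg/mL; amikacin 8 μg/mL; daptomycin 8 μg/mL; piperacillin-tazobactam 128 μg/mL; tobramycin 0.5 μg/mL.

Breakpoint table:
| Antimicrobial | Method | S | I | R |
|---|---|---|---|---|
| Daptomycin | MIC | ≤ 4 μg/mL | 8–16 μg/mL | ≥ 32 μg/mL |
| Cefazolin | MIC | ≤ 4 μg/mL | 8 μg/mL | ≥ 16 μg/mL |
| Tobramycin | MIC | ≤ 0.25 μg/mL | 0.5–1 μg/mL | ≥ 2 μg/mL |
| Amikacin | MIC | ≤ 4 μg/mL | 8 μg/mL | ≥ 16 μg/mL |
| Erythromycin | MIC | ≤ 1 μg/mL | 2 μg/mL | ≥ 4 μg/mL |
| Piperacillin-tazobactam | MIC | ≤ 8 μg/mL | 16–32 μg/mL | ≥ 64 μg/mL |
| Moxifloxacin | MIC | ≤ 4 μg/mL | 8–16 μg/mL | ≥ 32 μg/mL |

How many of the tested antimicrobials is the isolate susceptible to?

Erythromycin: 128 μg/mL is ≥ 4 μg/mL ⇒ R
Amikacin 8 μg/mL: = 8 μg/mL → intermediate
Daptomycin: 8 μg/mL is in 8–16 μg/mL — I
Piperacillin-tazobactam: 128 μg/mL is ≥ 64 μg/mL — resistant
Tobramycin 0.5 μg/mL: in 0.5–1 μg/mL → intermediate
Susceptible: 0

0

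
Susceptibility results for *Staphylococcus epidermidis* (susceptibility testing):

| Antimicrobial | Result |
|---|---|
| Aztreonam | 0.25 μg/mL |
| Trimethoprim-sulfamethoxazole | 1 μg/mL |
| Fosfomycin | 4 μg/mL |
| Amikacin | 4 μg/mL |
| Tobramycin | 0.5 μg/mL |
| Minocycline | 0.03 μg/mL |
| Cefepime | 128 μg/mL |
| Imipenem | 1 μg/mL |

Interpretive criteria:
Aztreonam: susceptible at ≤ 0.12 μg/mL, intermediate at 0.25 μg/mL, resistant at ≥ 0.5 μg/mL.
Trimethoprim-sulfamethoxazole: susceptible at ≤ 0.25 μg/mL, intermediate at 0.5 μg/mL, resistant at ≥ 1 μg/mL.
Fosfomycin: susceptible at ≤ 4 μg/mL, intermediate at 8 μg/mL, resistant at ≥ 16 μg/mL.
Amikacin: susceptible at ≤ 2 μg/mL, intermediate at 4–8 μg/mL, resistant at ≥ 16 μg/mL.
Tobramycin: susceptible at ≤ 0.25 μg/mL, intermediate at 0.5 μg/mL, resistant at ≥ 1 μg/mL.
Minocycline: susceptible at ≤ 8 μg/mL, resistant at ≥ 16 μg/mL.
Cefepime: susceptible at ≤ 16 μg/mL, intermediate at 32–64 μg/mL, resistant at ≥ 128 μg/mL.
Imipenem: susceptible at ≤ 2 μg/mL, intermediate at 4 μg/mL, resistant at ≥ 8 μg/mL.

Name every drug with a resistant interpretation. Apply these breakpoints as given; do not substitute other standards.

Aztreonam (0.25 μg/mL) = 0.25 μg/mL — intermediate
Trimethoprim-sulfamethoxazole 1 μg/mL: ≥ 1 μg/mL — resistant
Fosfomycin (4 μg/mL) ≤ 4 μg/mL ⇒ S
Amikacin: 4 μg/mL is in 4–8 μg/mL → Intermediate
Tobramycin: 0.5 μg/mL is = 0.5 μg/mL ⇒ I
Minocycline 0.03 μg/mL: ≤ 8 μg/mL — Susceptible
Cefepime (128 μg/mL) ≥ 128 μg/mL ⇒ Resistant
Imipenem (1 μg/mL) ≤ 2 μg/mL → Susceptible

trimethoprim-sulfamethoxazole, cefepime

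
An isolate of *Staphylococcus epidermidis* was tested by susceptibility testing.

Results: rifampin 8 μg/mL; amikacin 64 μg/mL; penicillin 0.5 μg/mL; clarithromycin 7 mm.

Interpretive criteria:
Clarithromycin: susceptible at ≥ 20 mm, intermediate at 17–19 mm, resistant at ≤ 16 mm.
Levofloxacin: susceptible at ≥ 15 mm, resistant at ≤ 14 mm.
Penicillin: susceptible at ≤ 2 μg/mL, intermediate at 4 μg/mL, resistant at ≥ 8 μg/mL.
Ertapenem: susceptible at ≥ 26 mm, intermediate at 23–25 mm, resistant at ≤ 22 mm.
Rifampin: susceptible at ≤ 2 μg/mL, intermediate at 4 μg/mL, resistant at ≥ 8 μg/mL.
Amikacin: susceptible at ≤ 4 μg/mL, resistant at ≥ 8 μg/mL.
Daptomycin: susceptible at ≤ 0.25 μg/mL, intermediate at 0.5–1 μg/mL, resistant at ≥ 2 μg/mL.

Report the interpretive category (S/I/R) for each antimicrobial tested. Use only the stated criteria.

R, R, S, R

Rifampin (8 μg/mL) ≥ 8 μg/mL — R
Amikacin (64 μg/mL) ≥ 8 μg/mL ⇒ R
Penicillin: 0.5 μg/mL is ≤ 2 μg/mL — susceptible
Clarithromycin (7 mm) ≤ 16 mm → resistant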